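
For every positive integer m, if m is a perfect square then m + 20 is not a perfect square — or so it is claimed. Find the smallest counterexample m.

We need the least positive integer m for which m is a perfect square but m + 20 is a perfect square.
For m = 1, 4, 9 the conclusion holds.
m = 16: 16 = 4² and 16 + 20 = 36 = 6².
So m = 16 is the smallest counterexample.

m = 16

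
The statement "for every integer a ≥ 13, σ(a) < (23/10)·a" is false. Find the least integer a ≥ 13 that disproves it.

a = 24

We need the least integer a ≥ 13 for which the claim fails.
The first 11 eligible values, up to a = 23, all satisfy the conclusion.
a = 24: σ(24) = 60; 60 ≥ 276/5.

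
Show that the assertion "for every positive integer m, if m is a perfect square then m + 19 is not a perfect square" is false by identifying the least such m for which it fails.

m = 81

We need the least positive integer m for which m is a perfect square but m + 19 is a perfect square.
The first 8 eligible values, up to m = 64, all satisfy the conclusion.
m = 81: 81 = 9² and 81 + 19 = 100 = 10².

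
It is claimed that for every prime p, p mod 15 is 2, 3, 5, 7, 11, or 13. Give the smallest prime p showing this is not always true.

Check each prime p in order until the claim fails.
The first 7 eligible values, up to p = 17, all satisfy the conclusion.
p = 19: 19 mod 15 = 4 — not in {2, 3, 5, 7, 11, 13}.
Thus p = 19 disproves the claim, and no smaller p works.

p = 19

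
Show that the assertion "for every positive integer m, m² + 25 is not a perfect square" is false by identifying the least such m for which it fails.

m = 12

Check each positive integer m in order until m² + 25 is a perfect square.
For m = 1, 2, 3, 4, …, 9, 10, 11 the conclusion holds.
m = 12: 12² + 25 = 169 = 13², a perfect square.
Hence m = 12 is a counterexample.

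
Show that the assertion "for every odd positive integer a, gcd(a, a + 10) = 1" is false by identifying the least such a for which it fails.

A counterexample is any odd positive integer a such that gcd(a, a + 10) > 1; we check each in order.
a = 1: gcd(1, 11) = 1.
a = 3: gcd(3, 13) = 1.
a = 5: gcd(5, 15) = 5.
Thus a = 5 disproves the claim, and no smaller a works.

a = 5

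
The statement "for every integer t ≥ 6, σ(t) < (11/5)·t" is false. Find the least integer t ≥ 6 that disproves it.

Check each integer t ≥ 6 in order until the claim fails.
t = 6: σ(6) = 12; 12 < 66/5.
t = 7: σ(7) = 8; 8 < 77/5.
t = 8: σ(8) = 15; 15 < 88/5.
t = 9: σ(9) = 13; 13 < 99/5.
t = 10: σ(10) = 18; 18 < 22.
t = 11: σ(11) = 12; 12 < 121/5.
t = 12: σ(12) = 28; 28 ≥ 132/5.

t = 12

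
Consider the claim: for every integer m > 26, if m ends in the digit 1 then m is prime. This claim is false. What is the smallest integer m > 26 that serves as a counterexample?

We need the least integer m > 26 for which m ends in the digit 1 but m is not prime.
For m = 31, 41 the conclusion holds.
m = 51: 51 ends in 1; 51 = 3 × 17, composite.

m = 51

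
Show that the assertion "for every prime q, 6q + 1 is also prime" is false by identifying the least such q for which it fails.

We need the least prime q for which 6q + 1 is not prime.
q = 2: 6q + 1 = 13, prime.
q = 3: 6q + 1 = 19, prime.
q = 5: 6q + 1 = 31, prime.
q = 7: 6q + 1 = 43, prime.
q = 11: 6q + 1 = 67, prime.
q = 13: 6q + 1 = 79, prime.
q = 17: 6q + 1 = 103, prime.
q = 19: 6q + 1 = 115 = 5 × 23, not prime.

q = 19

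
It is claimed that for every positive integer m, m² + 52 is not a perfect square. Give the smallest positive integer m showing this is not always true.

For m = 1, 2, 3, 4, …, 9, 10, 11 the conclusion holds.
m = 12: 12² + 52 = 196 = 14², a perfect square.

m = 12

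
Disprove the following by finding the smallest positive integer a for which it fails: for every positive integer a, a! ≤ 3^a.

We need the least positive integer a for which a! > 3^a.
a = 1: a! = 1 and 3^a = 3, so 1 ≤ 3.
a = 2: a! = 2 and 3^a = 9, so 2 ≤ 9.
a = 3: a! = 6 and 3^a = 27, so 6 ≤ 27.
a = 4: a! = 24 and 3^a = 81, so 24 ≤ 81.
a = 5: a! = 120 and 3^a = 243, so 120 ≤ 243.
a = 6: a! = 720 and 3^a = 729, so 720 ≤ 729.
a = 7: a! = 5040 and 3^a = 2187, so 5040 > 2187.
Thus a = 7 disproves the claim, and no smaller a works.

a = 7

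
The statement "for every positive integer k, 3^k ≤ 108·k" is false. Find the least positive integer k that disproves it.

A counterexample is any positive integer k such that 3^k > 108·k; we check each in order.
For k = 1, 2, 3, 4, 5 the conclusion holds.
k = 6: 3^k = 729 and 108·k = 648, so 729 > 648.
So k = 6 is the smallest counterexample.

k = 6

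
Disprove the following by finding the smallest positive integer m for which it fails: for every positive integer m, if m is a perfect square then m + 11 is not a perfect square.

m = 25

m = 1: 1 + 11 = 12, not a perfect square.
m = 4: 4 + 11 = 15, not a perfect square.
m = 9: 9 + 11 = 20, not a perfect square.
m = 16: 16 + 11 = 27, not a perfect square.
m = 25: 25 = 5² and 25 + 11 = 36 = 6².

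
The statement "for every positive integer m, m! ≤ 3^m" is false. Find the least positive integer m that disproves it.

m = 7

A counterexample is any positive integer m such that m! > 3^m; we check each in order.
For m = 1, 2, 3, 4, 5, 6 the conclusion holds.
m = 7: m! = 5040 and 3^m = 2187, so 5040 > 2187.
So m = 7 is the smallest counterexample.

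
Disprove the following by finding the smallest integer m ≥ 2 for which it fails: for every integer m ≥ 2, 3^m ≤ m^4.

Check each integer m ≥ 2 in order until 3^m > m^4.
For m = 2, 3, 4, 5, 6, 7 the conclusion holds.
m = 8: 3^m = 6561 and m^4 = 4096, so 6561 > 4096.

m = 8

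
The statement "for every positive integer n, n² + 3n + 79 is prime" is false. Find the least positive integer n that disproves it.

Check each positive integer n in order until n² + 3n + 79 is not prime.
The first 4 eligible values, up to n = 4, all satisfy the conclusion.
n = 5: n² + 3n + 79 = 119 = 7 × 17, composite.

n = 5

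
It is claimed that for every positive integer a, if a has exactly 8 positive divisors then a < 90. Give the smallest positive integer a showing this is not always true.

For a = 24, 30, 40, 42, 54, 56, 66, 70, 78, 88 the conclusion holds.
a = 102: τ(102) = 8; 102 ≥ 90.
Thus a = 102 disproves the claim, and no smaller a works.

a = 102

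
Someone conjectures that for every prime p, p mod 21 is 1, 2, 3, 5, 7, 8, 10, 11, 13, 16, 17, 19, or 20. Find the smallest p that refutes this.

p = 67

Check each prime p in order until the claim fails.
For p = 2, 3, 5, 7, …, 53, 59, 61 the conclusion holds.
p = 67: 67 mod 21 = 4 — not in {1, 2, 3, 5, 7, 8, 10, 11, 13, 16, 17, 19, 20}.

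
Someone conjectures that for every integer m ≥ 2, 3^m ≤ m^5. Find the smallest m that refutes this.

Check each integer m ≥ 2 in order until 3^m > m^5.
The first 9 eligible values, up to m = 10, all satisfy the conclusion.
m = 11: 3^m = 177147 and m^5 = 161051, so 177147 > 161051.

m = 11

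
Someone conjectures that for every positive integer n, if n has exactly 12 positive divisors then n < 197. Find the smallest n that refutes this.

n = 198

We need the least positive integer n for which n has exactly 12 positive divisors but the claim fails.
For n = 60, 72, 84, 90, …, 150, 156, 160 the conclusion holds.
n = 198: τ(198) = 12; 198 ≥ 197.
So n = 198 is the smallest counterexample.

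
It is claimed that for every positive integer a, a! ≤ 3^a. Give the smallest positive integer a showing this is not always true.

We need the least positive integer a for which a! > 3^a.
For a = 1, 2, 3, 4, 5, 6 the conclusion holds.
a = 7: a! = 5040 and 3^a = 2187, so 5040 > 2187.
So a = 7 is the smallest counterexample.

a = 7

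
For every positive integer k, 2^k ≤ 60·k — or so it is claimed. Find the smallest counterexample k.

k = 10

For k = 1, 2, 3, 4, 5, 6, 7, 8, 9 the conclusion holds.
k = 10: 2^k = 1024 and 60·k = 600, so 1024 > 600.
Thus k = 10 disproves the claim, and no smaller k works.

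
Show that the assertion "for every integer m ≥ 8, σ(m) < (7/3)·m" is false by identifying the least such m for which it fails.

We need the least integer m ≥ 8 for which the claim fails.
The first 4 eligible values, up to m = 11, all satisfy the conclusion.
m = 12: σ(12) = 28; 28 ≥ 28.

m = 12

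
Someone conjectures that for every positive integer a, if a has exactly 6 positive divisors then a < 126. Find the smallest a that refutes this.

A counterexample is any positive integer a such that a has exactly 6 positive divisors but the claim fails; we check each in order.
For a = 12, 18, 20, 28, …, 116, 117, 124 the conclusion holds.
a = 147: τ(147) = 6; 147 ≥ 126.

a = 147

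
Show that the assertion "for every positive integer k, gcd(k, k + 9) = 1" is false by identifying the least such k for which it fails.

k = 3

We need the least positive integer k for which gcd(k, k + 9) > 1.
k = 1: gcd(1, 10) = 1.
k = 2: gcd(2, 11) = 1.
k = 3: gcd(3, 12) = 3.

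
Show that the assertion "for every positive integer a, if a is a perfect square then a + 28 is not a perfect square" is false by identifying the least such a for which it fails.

a = 36

The first 5 eligible values, up to a = 25, all satisfy the conclusion.
a = 36: 36 = 6² and 36 + 28 = 64 = 8².
So a = 36 is the smallest counterexample.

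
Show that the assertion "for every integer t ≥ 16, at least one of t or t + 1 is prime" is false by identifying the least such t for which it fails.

t = 20

A counterexample is any integer t ≥ 16 such that t, t + 1 are both composite; we check each in order.
For t = 16, 17, 18, 19 the conclusion holds.
t = 20: 20 = 2 × 10; 21 = 3 × 7 — both composite.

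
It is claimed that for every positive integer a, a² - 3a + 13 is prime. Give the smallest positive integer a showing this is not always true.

Check each positive integer a in order until a² - 3a + 13 is not prime.
For a = 1, 2, 3, 4, …, 9, 10, 11 the conclusion holds.
a = 12: a² - 3a + 13 = 121 = 11 × 11, composite.
Hence a = 12 is a counterexample.

a = 12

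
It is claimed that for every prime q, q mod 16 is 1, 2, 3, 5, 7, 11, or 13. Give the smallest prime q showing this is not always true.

For q = 2, 3, 5, 7, 11, 13, 17, 19, 23, 29 the conclusion holds.
q = 31: 31 mod 16 = 15 — not in {1, 2, 3, 5, 7, 11, 13}.
Thus q = 31 disproves the claim, and no smaller q works.

q = 31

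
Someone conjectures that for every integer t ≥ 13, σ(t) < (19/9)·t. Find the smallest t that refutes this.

t = 13: σ(13) = 14; 14 < 247/9.
t = 14: σ(14) = 24; 24 < 266/9.
t = 15: σ(15) = 24; 24 < 95/3.
t = 16: σ(16) = 31; 31 < 304/9.
t = 17: σ(17) = 18; 18 < 323/9.
t = 18: σ(18) = 39; 39 ≥ 38.
So t = 18 is the smallest counterexample.

t = 18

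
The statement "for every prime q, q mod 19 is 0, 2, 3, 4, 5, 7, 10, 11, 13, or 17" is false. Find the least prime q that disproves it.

A counterexample is any prime q such that the claim fails; we check each in order.
For q = 2, 3, 5, 7, 11, 13, 17, 19, 23, 29 the conclusion holds.
q = 31: 31 mod 19 = 12 — not in {0, 2, 3, 4, 5, 7, 10, 11, 13, 17}.
Hence q = 31 is a counterexample.

q = 31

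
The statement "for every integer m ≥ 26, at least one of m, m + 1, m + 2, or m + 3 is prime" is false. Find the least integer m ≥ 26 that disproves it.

m = 32

A counterexample is any integer m ≥ 26 such that m, m + 1, m + 2, m + 3 are all composite; we check each in order.
The first 6 eligible values, up to m = 31, all satisfy the conclusion.
m = 32: 32 = 2 × 16; 33 = 3 × 11; 34 = 2 × 17; 35 = 5 × 7 — all composite.
Hence m = 32 is a counterexample.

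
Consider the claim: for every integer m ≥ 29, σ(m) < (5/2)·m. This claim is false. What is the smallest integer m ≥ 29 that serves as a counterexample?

m = 29: σ(29) = 30; 30 < 145/2.
m = 30: σ(30) = 72; 72 < 75.
m = 31: σ(31) = 32; 32 < 155/2.
m = 32: σ(32) = 63; 63 < 80.
m = 33: σ(33) = 48; 48 < 165/2.
m = 34: σ(34) = 54; 54 < 85.
m = 35: σ(35) = 48; 48 < 175/2.
m = 36: σ(36) = 91; 91 ≥ 90.

m = 36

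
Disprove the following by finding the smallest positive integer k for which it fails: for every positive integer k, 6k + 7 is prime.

For k = 1, 2 the conclusion holds.
k = 3: 6k + 7 = 25 = 5 × 5, composite.

k = 3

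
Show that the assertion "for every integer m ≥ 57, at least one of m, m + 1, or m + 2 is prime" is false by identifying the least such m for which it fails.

m = 62

We need the least integer m ≥ 57 for which m, m + 1, m + 2 are all composite.
The first 5 eligible values, up to m = 61, all satisfy the conclusion.
m = 62: 62 = 2 × 31; 63 = 3 × 21; 64 = 2 × 32 — all composite.
So m = 62 is the smallest counterexample.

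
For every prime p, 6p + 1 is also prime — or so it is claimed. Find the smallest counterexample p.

Check each prime p in order until 6p + 1 is not prime.
For p = 2, 3, 5, 7, 11, 13, 17 the conclusion holds.
p = 19: 6p + 1 = 115 = 5 × 23, not prime.

p = 19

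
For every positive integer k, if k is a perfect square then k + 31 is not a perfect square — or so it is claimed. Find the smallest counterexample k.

k = 225

Check each positive integer k in order until k is a perfect square but k + 31 is a perfect square.
The first 14 eligible values, up to k = 196, all satisfy the conclusion.
k = 225: 225 = 15² and 225 + 31 = 256 = 16².
So k = 225 is the smallest counterexample.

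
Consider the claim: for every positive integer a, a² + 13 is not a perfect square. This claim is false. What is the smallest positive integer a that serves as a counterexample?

a = 6

A counterexample is any positive integer a such that a² + 13 is a perfect square; we check each in order.
The first 5 eligible values, up to a = 5, all satisfy the conclusion.
a = 6: 6² + 13 = 49 = 7², a perfect square.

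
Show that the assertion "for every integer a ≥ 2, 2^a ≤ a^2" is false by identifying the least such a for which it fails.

a = 5

We need the least integer a ≥ 2 for which 2^a > a^2.
For a = 2, 3, 4 the conclusion holds.
a = 5: 2^a = 32 and a^2 = 25, so 32 > 25.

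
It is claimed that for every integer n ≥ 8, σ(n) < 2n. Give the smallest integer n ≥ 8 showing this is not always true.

n = 12

A counterexample is any integer n ≥ 8 such that the claim fails; we check each in order.
n = 8: σ(8) = 15; 15 < 16.
n = 9: σ(9) = 13; 13 < 18.
n = 10: σ(10) = 18; 18 < 20.
n = 11: σ(11) = 12; 12 < 22.
n = 12: σ(12) = 28; 28 ≥ 24.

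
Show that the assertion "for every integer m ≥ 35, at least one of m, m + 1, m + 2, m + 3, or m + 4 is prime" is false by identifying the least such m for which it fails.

m = 48

Check each integer m ≥ 35 in order until m, m + 1, m + 2, m + 3, m + 4 are all composite.
For m = 35, 36, 37, 38, …, 45, 46, 47 the conclusion holds.
m = 48: 48 = 2 × 24; 49 = 7 × 7; 50 = 2 × 25; 51 = 3 × 17; 52 = 2 × 26 — all composite.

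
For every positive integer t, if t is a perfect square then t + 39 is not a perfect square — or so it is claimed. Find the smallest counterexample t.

Check each positive integer t in order until t is a perfect square but t + 39 is a perfect square.
t = 1: 1 + 39 = 40, not a perfect square.
t = 4: 4 + 39 = 43, not a perfect square.
t = 9: 9 + 39 = 48, not a perfect square.
t = 16: 16 + 39 = 55, not a perfect square.
t = 25: 25 = 5² and 25 + 39 = 64 = 8².
Thus t = 25 disproves the claim, and no smaller t works.

t = 25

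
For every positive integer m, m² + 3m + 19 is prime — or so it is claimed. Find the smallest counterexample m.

For m = 1, 2, 3, 4, …, 12, 13, 14 the conclusion holds.
m = 15: m² + 3m + 19 = 289 = 17 × 17, composite.
So m = 15 is the smallest counterexample.

m = 15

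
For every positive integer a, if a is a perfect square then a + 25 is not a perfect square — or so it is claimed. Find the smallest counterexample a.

a = 144

A counterexample is any positive integer a such that a is a perfect square but a + 25 is a perfect square; we check each in order.
The first 11 eligible values, up to a = 121, all satisfy the conclusion.
a = 144: 144 = 12² and 144 + 25 = 169 = 13².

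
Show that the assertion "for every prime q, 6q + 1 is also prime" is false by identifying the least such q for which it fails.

q = 19

A counterexample is any prime q such that 6q + 1 is not prime; we check each in order.
The first 7 eligible values, up to q = 17, all satisfy the conclusion.
q = 19: 6q + 1 = 115 = 5 × 23, not prime.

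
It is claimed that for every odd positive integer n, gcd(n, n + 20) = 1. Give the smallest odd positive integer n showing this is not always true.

A counterexample is any odd positive integer n such that gcd(n, n + 20) > 1; we check each in order.
For n = 1, 3 the conclusion holds.
n = 5: gcd(5, 25) = 5.
So n = 5 is the smallest counterexample.

n = 5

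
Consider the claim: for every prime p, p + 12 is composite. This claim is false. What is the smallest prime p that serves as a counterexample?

p = 5

A counterexample is any prime p such that p + 12 is prime; we check each in order.
p = 2: p + 12 = 14 = 2 × 7, composite.
p = 3: p + 12 = 15 = 3 × 5, composite.
p = 5: p + 12 = 17, prime — not composite.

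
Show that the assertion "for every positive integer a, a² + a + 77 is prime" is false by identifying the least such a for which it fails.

a = 6

Check each positive integer a in order until a² + a + 77 is not prime.
For a = 1, 2, 3, 4, 5 the conclusion holds.
a = 6: a² + a + 77 = 119 = 7 × 17, composite.
So a = 6 is the smallest counterexample.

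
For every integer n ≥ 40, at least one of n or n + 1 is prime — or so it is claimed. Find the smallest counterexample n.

n = 44

For n = 40, 41, 42, 43 the conclusion holds.
n = 44: 44 = 2 × 22; 45 = 3 × 15 — both composite.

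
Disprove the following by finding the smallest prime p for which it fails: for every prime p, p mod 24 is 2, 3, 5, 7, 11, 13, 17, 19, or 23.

p = 73

Check each prime p in order until the claim fails.
For p = 2, 3, 5, 7, …, 61, 67, 71 the conclusion holds.
p = 73: 73 mod 24 = 1 — not in {2, 3, 5, 7, 11, 13, 17, 19, 23}.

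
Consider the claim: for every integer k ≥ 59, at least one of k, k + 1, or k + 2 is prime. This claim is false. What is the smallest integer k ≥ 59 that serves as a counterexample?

k = 62

Check each integer k ≥ 59 in order until k, k + 1, k + 2 are all composite.
For k = 59, 60, 61 the conclusion holds.
k = 62: 62 = 2 × 31; 63 = 3 × 21; 64 = 2 × 32 — all composite.
Hence k = 62 is a counterexample.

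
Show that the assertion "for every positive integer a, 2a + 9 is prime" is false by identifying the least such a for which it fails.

a = 3

Check each positive integer a in order until 2a + 9 is not prime.
For a = 1, 2 the conclusion holds.
a = 3: 2a + 9 = 15 = 3 × 5, composite.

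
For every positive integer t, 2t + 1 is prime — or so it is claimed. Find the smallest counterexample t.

t = 4

A counterexample is any positive integer t such that 2t + 1 is not prime; we check each in order.
For t = 1, 2, 3 the conclusion holds.
t = 4: 2t + 1 = 9 = 3 × 3, composite.
So t = 4 is the smallest counterexample.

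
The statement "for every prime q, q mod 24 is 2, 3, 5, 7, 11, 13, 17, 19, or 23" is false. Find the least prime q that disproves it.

Check each prime q in order until the claim fails.
For q = 2, 3, 5, 7, …, 61, 67, 71 the conclusion holds.
q = 73: 73 mod 24 = 1 — not in {2, 3, 5, 7, 11, 13, 17, 19, 23}.

q = 73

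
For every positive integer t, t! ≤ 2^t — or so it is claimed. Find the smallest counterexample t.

t = 4

We need the least positive integer t for which t! > 2^t.
t = 1: t! = 1 and 2^t = 2, so 1 ≤ 2.
t = 2: t! = 2 and 2^t = 4, so 2 ≤ 4.
t = 3: t! = 6 and 2^t = 8, so 6 ≤ 8.
t = 4: t! = 24 and 2^t = 16, so 24 > 16.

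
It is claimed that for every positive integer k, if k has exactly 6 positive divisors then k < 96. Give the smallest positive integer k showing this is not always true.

k = 98

The first 14 eligible values, up to k = 92, all satisfy the conclusion.
k = 98: τ(98) = 6; 98 ≥ 96.
So k = 98 is the smallest counterexample.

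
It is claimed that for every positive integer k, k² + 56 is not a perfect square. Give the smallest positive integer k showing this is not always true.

k = 5

We need the least positive integer k for which k² + 56 is a perfect square.
The first 4 eligible values, up to k = 4, all satisfy the conclusion.
k = 5: 5² + 56 = 81 = 9², a perfect square.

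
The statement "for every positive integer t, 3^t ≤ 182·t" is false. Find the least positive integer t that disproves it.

Check each positive integer t in order until 3^t > 182·t.
For t = 1, 2, 3, 4, 5, 6 the conclusion holds.
t = 7: 3^t = 2187 and 182·t = 1274, so 2187 > 1274.
Thus t = 7 disproves the claim, and no smaller t works.

t = 7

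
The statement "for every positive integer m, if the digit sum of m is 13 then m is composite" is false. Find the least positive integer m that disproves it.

m = 67

We need the least positive integer m for which the digit sum of m is 13 but m is prime.
m = 49: digit sum 13; 49 is composite.
m = 58: digit sum 13; 58 is composite.
m = 67: digit sum 13; 67 is prime, not composite.
Thus m = 67 disproves the claim, and no smaller m works.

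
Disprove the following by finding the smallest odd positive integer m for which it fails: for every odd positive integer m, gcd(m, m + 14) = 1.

Check each odd positive integer m in order until gcd(m, m + 14) > 1.
For m = 1, 3, 5 the conclusion holds.
m = 7: gcd(7, 21) = 7.

m = 7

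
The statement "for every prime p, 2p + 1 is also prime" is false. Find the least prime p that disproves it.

p = 7

We need the least prime p for which 2p + 1 is not prime.
p = 2: 2p + 1 = 5, prime.
p = 3: 2p + 1 = 7, prime.
p = 5: 2p + 1 = 11, prime.
p = 7: 2p + 1 = 15 = 3 × 5, not prime.
Thus p = 7 disproves the claim, and no smaller p works.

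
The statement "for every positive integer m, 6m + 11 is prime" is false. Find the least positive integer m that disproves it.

m = 1: 6m + 11 = 17, prime.
m = 2: 6m + 11 = 23, prime.
m = 3: 6m + 11 = 29, prime.
m = 4: 6m + 11 = 35 = 5 × 7, composite.

m = 4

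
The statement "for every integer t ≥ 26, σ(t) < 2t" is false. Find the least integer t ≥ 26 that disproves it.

For t = 26, 27 the conclusion holds.
t = 28: σ(28) = 56; 56 ≥ 56.

t = 28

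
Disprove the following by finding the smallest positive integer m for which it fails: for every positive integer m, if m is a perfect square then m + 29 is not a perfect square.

m = 196

Check each positive integer m in order until m is a perfect square but m + 29 is a perfect square.
For m = 1, 4, 9, 16, …, 121, 144, 169 the conclusion holds.
m = 196: 196 = 14² and 196 + 29 = 225 = 15².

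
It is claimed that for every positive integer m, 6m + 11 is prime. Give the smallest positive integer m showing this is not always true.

For m = 1, 2, 3 the conclusion holds.
m = 4: 6m + 11 = 35 = 5 × 7, composite.

m = 4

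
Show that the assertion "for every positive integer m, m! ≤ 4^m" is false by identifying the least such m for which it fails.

m = 9

For m = 1, 2, 3, 4, 5, 6, 7, 8 the conclusion holds.
m = 9: m! = 362880 and 4^m = 262144, so 362880 > 262144.
Thus m = 9 disproves the claim, and no smaller m works.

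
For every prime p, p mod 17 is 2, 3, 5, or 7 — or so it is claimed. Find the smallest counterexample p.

p = 2: 2 mod 17 = 2.
p = 3: 3 mod 17 = 3.
p = 5: 5 mod 17 = 5.
p = 7: 7 mod 17 = 7.
p = 11: 11 mod 17 = 11 — not in {2, 3, 5, 7}.
So p = 11 is the smallest counterexample.

p = 11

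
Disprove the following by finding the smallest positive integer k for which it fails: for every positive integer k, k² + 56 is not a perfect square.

A counterexample is any positive integer k such that k² + 56 is a perfect square; we check each in order.
k = 1: 1² + 56 = 57, not a perfect square.
k = 2: 2² + 56 = 60, not a perfect square.
k = 3: 3² + 56 = 65, not a perfect square.
k = 4: 4² + 56 = 72, not a perfect square.
k = 5: 5² + 56 = 81 = 9², a perfect square.
Thus k = 5 disproves the claim, and no smaller k works.

k = 5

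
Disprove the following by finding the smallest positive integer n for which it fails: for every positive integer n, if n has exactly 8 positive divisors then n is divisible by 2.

A counterexample is any positive integer n such that n has exactly 8 positive divisors but n is not divisible by 2; we check each in order.
For n = 24, 30, 40, 42, …, 88, 102, 104 the conclusion holds.
n = 105: τ(105) = 8; 105 mod 2 = 1.
Hence n = 105 is a counterexample.

n = 105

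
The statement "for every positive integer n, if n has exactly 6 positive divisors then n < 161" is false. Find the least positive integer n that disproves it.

We need the least positive integer n for which n has exactly 6 positive divisors but the claim fails.
The first 22 eligible values, up to n = 153, all satisfy the conclusion.
n = 164: τ(164) = 6; 164 ≥ 161.
Thus n = 164 disproves the claim, and no smaller n works.

n = 164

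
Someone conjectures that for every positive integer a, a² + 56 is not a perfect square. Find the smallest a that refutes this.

a = 5

We need the least positive integer a for which a² + 56 is a perfect square.
For a = 1, 2, 3, 4 the conclusion holds.
a = 5: 5² + 56 = 81 = 9², a perfect square.
So a = 5 is the smallest counterexample.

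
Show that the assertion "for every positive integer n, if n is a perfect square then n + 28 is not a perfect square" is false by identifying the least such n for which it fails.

n = 36

The first 5 eligible values, up to n = 25, all satisfy the conclusion.
n = 36: 36 = 6² and 36 + 28 = 64 = 8².
So n = 36 is the smallest counterexample.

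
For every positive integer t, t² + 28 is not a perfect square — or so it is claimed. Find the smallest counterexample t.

t = 6

Check each positive integer t in order until t² + 28 is a perfect square.
The first 5 eligible values, up to t = 5, all satisfy the conclusion.
t = 6: 6² + 28 = 64 = 8², a perfect square.
Hence t = 6 is a counterexample.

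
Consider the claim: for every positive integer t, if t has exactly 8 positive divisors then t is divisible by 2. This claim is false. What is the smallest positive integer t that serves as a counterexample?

t = 105

For t = 24, 30, 40, 42, …, 88, 102, 104 the conclusion holds.
t = 105: τ(105) = 8; 105 mod 2 = 1.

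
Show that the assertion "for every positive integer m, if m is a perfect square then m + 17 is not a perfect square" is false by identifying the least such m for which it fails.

Check each positive integer m in order until m is a perfect square but m + 17 is a perfect square.
For m = 1, 4, 9, 16, 25, 36, 49 the conclusion holds.
m = 64: 64 = 8² and 64 + 17 = 81 = 9².

m = 64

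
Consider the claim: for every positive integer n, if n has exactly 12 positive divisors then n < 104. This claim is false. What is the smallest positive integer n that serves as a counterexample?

n = 108

A counterexample is any positive integer n such that n has exactly 12 positive divisors but the claim fails; we check each in order.
n = 60: τ(60) = 12; 60 < 104.
n = 72: τ(72) = 12; 72 < 104.
n = 84: τ(84) = 12; 84 < 104.
n = 90: τ(90) = 12; 90 < 104.
n = 96: τ(96) = 12; 96 < 104.
n = 108: τ(108) = 12; 108 ≥ 104.
Hence n = 108 is a counterexample.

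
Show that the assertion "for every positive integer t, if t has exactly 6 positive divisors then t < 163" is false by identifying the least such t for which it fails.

The first 22 eligible values, up to t = 153, all satisfy the conclusion.
t = 164: τ(164) = 6; 164 ≥ 163.
Thus t = 164 disproves the claim, and no smaller t works.

t = 164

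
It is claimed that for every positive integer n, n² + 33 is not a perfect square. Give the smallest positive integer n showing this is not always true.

Check each positive integer n in order until n² + 33 is a perfect square.
n = 1: 1² + 33 = 34, not a perfect square.
n = 2: 2² + 33 = 37, not a perfect square.
n = 3: 3² + 33 = 42, not a perfect square.
n = 4: 4² + 33 = 49 = 7², a perfect square.
Thus n = 4 disproves the claim, and no smaller n works.

n = 4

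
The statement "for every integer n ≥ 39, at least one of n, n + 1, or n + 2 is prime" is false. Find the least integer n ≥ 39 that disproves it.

n = 44

Check each integer n ≥ 39 in order until n, n + 1, n + 2 are all composite.
For n = 39, 40, 41, 42, 43 the conclusion holds.
n = 44: 44 = 2 × 22; 45 = 3 × 15; 46 = 2 × 23 — all composite.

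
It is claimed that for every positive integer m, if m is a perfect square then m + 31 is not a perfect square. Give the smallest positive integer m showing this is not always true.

m = 225

For m = 1, 4, 9, 16, …, 144, 169, 196 the conclusion holds.
m = 225: 225 = 15² and 225 + 31 = 256 = 16².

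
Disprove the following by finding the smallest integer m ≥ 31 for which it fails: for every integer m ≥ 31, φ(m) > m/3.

For m = 31, 32, 33, 34, 35 the conclusion holds.
m = 36: φ(36) = 12 and 36/3 = 12, so φ(36) ≤ 36/3.
So m = 36 is the smallest counterexample.

m = 36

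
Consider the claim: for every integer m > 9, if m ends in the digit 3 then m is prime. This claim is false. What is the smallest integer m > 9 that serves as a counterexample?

m = 33

For m = 13, 23 the conclusion holds.
m = 33: 33 ends in 3; 33 = 3 × 11, composite.
Thus m = 33 disproves the claim, and no smaller m works.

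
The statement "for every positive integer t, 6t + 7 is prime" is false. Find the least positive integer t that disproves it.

We need the least positive integer t for which 6t + 7 is not prime.
For t = 1, 2 the conclusion holds.
t = 3: 6t + 7 = 25 = 5 × 5, composite.
Hence t = 3 is a counterexample.

t = 3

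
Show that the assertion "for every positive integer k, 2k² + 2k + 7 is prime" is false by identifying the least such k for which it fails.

k = 6

Check each positive integer k in order until 2k² + 2k + 7 is not prime.
k = 1: 2k² + 2k + 7 = 11, prime.
k = 2: 2k² + 2k + 7 = 19, prime.
k = 3: 2k² + 2k + 7 = 31, prime.
k = 4: 2k² + 2k + 7 = 47, prime.
k = 5: 2k² + 2k + 7 = 67, prime.
k = 6: 2k² + 2k + 7 = 91 = 7 × 13, composite.
Hence k = 6 is a counterexample.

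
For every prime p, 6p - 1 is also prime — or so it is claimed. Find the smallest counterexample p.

We need the least prime p for which 6p - 1 is not prime.
The first 4 eligible values, up to p = 7, all satisfy the conclusion.
p = 11: 6p - 1 = 65 = 5 × 13, not prime.
Hence p = 11 is a counterexample.

p = 11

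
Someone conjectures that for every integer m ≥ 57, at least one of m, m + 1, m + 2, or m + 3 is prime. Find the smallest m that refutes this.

A counterexample is any integer m ≥ 57 such that m, m + 1, m + 2, m + 3 are all composite; we check each in order.
For m = 57, 58, 59, 60, 61 the conclusion holds.
m = 62: 62 = 2 × 31; 63 = 3 × 21; 64 = 2 × 32; 65 = 5 × 13 — all composite.
So m = 62 is the smallest counterexample.

m = 62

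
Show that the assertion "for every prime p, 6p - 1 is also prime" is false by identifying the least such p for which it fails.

p = 11

We need the least prime p for which 6p - 1 is not prime.
For p = 2, 3, 5, 7 the conclusion holds.
p = 11: 6p - 1 = 65 = 5 × 13, not prime.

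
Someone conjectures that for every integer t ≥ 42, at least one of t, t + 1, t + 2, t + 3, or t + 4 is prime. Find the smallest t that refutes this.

The first 6 eligible values, up to t = 47, all satisfy the conclusion.
t = 48: 48 = 2 × 24; 49 = 7 × 7; 50 = 2 × 25; 51 = 3 × 17; 52 = 2 × 26 — all composite.
Hence t = 48 is a counterexample.

t = 48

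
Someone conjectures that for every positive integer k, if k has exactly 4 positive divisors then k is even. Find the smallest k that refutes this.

k = 15

k = 6: divisors of 6: 1, 2, 3, 6; 6 is even.
k = 8: divisors of 8: 1, 2, 4, 8; 8 is even.
k = 10: divisors of 10: 1, 2, 5, 10; 10 is even.
k = 14: divisors of 14: 1, 2, 7, 14; 14 is even.
k = 15: divisors of 15: 1, 3, 5, 15; 15 is odd.
So k = 15 is the smallest counterexample.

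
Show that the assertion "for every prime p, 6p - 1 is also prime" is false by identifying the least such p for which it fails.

A counterexample is any prime p such that 6p - 1 is not prime; we check each in order.
For p = 2, 3, 5, 7 the conclusion holds.
p = 11: 6p - 1 = 65 = 5 × 13, not prime.
So p = 11 is the smallest counterexample.

p = 11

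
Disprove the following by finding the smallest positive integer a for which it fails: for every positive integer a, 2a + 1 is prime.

A counterexample is any positive integer a such that 2a + 1 is not prime; we check each in order.
For a = 1, 2, 3 the conclusion holds.
a = 4: 2a + 1 = 9 = 3 × 3, composite.

a = 4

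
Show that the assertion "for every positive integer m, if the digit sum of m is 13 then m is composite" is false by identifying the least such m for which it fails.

We need the least positive integer m for which the digit sum of m is 13 but m is prime.
For m = 49, 58 the conclusion holds.
m = 67: digit sum 13; 67 is prime, not composite.
Hence m = 67 is a counterexample.

m = 67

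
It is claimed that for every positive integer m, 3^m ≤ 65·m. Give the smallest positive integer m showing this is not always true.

m = 6

We need the least positive integer m for which 3^m > 65·m.
m = 1: 3^m = 3 and 65·m = 65, so 3 ≤ 65.
m = 2: 3^m = 9 and 65·m = 130, so 9 ≤ 130.
m = 3: 3^m = 27 and 65·m = 195, so 27 ≤ 195.
m = 4: 3^m = 81 and 65·m = 260, so 81 ≤ 260.
m = 5: 3^m = 243 and 65·m = 325, so 243 ≤ 325.
m = 6: 3^m = 729 and 65·m = 390, so 729 > 390.
Hence m = 6 is a counterexample.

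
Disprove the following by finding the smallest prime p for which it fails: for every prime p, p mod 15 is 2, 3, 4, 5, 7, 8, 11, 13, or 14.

p = 31

A counterexample is any prime p such that the claim fails; we check each in order.
For p = 2, 3, 5, 7, 11, 13, 17, 19, 23, 29 the conclusion holds.
p = 31: 31 mod 15 = 1 — not in {2, 3, 4, 5, 7, 8, 11, 13, 14}.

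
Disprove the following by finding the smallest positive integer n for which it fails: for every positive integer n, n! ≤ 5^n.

n = 12

We need the least positive integer n for which n! > 5^n.
For n = 1, 2, 3, 4, …, 9, 10, 11 the conclusion holds.
n = 12: n! = 479001600 and 5^n = 244140625, so 479001600 > 244140625.
Hence n = 12 is a counterexample.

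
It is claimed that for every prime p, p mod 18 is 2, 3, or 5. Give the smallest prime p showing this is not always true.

p = 7

A counterexample is any prime p such that the claim fails; we check each in order.
For p = 2, 3, 5 the conclusion holds.
p = 7: 7 mod 18 = 7 — not in {2, 3, 5}.
So p = 7 is the smallest counterexample.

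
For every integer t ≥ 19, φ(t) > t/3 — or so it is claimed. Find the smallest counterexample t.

Check each integer t ≥ 19 in order until the claim fails.
For t = 19, 20, 21, 22, 23 the conclusion holds.
t = 24: φ(24) = 8 and 24/3 = 8, so φ(24) ≤ 24/3.

t = 24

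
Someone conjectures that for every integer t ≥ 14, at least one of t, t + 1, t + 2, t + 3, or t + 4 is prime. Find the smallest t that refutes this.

t = 24

Check each integer t ≥ 14 in order until t, t + 1, t + 2, t + 3, t + 4 are all composite.
For t = 14, 15, 16, 17, 18, 19, 20, 21, 22, 23 the conclusion holds.
t = 24: 24 = 2 × 12; 25 = 5 × 5; 26 = 2 × 13; 27 = 3 × 9; 28 = 2 × 14 — all composite.
So t = 24 is the smallest counterexample.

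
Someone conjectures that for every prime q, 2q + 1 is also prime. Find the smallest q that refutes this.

q = 7

We need the least prime q for which 2q + 1 is not prime.
For q = 2, 3, 5 the conclusion holds.
q = 7: 2q + 1 = 15 = 3 × 5, not prime.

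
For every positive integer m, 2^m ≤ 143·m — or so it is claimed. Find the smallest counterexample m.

The first 10 eligible values, up to m = 10, all satisfy the conclusion.
m = 11: 2^m = 2048 and 143·m = 1573, so 2048 > 1573.

m = 11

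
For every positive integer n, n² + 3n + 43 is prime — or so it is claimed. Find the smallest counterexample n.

n = 39

The first 38 eligible values, up to n = 38, all satisfy the conclusion.
n = 39: n² + 3n + 43 = 1681 = 41 × 41, composite.
Hence n = 39 is a counterexample.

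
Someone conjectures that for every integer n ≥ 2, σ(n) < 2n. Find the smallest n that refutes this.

n = 6

A counterexample is any integer n ≥ 2 such that the claim fails; we check each in order.
For n = 2, 3, 4, 5 the conclusion holds.
n = 6: σ(6) = 12; 12 ≥ 12.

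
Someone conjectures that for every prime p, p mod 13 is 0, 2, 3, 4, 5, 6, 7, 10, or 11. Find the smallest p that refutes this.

p = 47

Check each prime p in order until the claim fails.
The first 14 eligible values, up to p = 43, all satisfy the conclusion.
p = 47: 47 mod 13 = 8 — not in {0, 2, 3, 4, 5, 6, 7, 10, 11}.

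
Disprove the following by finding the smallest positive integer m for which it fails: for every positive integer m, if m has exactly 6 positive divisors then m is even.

We need the least positive integer m for which m has exactly 6 positive divisors but m is odd.
m = 12: divisors of 12: 1, 2, 3, 4, 6, 12; 12 is even.
m = 18: divisors of 18: 1, 2, 3, 6, 9, 18; 18 is even.
m = 20: divisors of 20: 1, 2, 4, 5, 10, 20; 20 is even.
m = 28: divisors of 28: 1, 2, 4, 7, 14, 28; 28 is even.
m = 32: divisors of 32: 1, 2, 4, 8, 16, 32; 32 is even.
m = 44: divisors of 44: 1, 2, 4, 11, 22, 44; 44 is even.
m = 45: divisors of 45: 1, 3, 5, 9, 15, 45; 45 is odd.

m = 45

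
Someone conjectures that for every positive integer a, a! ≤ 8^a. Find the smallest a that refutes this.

a = 20

A counterexample is any positive integer a such that a! > 8^a; we check each in order.
For a = 1, 2, 3, 4, …, 17, 18, 19 the conclusion holds.
a = 20: a! = 2432902008176640000 and 8^a = 1152921504606846976, so 2432902008176640000 > 1152921504606846976.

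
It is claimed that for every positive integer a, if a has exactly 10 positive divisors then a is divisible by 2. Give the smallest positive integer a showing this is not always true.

The first 9 eligible values, up to a = 368, all satisfy the conclusion.
a = 405: τ(405) = 10; 405 mod 2 = 1.

a = 405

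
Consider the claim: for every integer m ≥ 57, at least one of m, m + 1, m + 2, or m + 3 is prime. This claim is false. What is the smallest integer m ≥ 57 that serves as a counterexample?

The first 5 eligible values, up to m = 61, all satisfy the conclusion.
m = 62: 62 = 2 × 31; 63 = 3 × 21; 64 = 2 × 32; 65 = 5 × 13 — all composite.
Hence m = 62 is a counterexample.

m = 62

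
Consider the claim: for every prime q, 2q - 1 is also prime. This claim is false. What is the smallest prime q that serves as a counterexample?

q = 5

A counterexample is any prime q such that 2q - 1 is not prime; we check each in order.
q = 2: 2q - 1 = 3, prime.
q = 3: 2q - 1 = 5, prime.
q = 5: 2q - 1 = 9 = 3 × 3, not prime.
So q = 5 is the smallest counterexample.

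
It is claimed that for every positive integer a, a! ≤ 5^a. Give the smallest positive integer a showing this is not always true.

a = 12

The first 11 eligible values, up to a = 11, all satisfy the conclusion.
a = 12: a! = 479001600 and 5^a = 244140625, so 479001600 > 244140625.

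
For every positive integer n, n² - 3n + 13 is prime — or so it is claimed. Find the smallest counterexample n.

n = 12

A counterexample is any positive integer n such that n² - 3n + 13 is not prime; we check each in order.
The first 11 eligible values, up to n = 11, all satisfy the conclusion.
n = 12: n² - 3n + 13 = 121 = 11 × 11, composite.
Thus n = 12 disproves the claim, and no smaller n works.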